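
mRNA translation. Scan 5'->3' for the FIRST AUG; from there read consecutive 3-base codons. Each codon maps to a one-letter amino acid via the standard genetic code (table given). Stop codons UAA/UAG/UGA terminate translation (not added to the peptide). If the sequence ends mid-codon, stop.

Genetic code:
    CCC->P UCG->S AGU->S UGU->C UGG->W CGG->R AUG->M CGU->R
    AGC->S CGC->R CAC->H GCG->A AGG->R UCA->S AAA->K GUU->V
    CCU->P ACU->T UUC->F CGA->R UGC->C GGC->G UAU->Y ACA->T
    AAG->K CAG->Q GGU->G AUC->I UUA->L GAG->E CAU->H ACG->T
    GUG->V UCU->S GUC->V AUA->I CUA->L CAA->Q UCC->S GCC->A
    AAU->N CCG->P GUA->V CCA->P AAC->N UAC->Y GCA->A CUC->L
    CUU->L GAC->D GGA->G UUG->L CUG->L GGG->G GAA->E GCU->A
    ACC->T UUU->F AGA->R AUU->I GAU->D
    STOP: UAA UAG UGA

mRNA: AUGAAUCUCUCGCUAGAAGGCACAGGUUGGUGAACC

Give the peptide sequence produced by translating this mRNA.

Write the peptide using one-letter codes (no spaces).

Answer: MNLSLEGTGW

Derivation:
start AUG at pos 0
pos 0: AUG -> M; peptide=M
pos 3: AAU -> N; peptide=MN
pos 6: CUC -> L; peptide=MNL
pos 9: UCG -> S; peptide=MNLS
pos 12: CUA -> L; peptide=MNLSL
pos 15: GAA -> E; peptide=MNLSLE
pos 18: GGC -> G; peptide=MNLSLEG
pos 21: ACA -> T; peptide=MNLSLEGT
pos 24: GGU -> G; peptide=MNLSLEGTG
pos 27: UGG -> W; peptide=MNLSLEGTGW
pos 30: UGA -> STOP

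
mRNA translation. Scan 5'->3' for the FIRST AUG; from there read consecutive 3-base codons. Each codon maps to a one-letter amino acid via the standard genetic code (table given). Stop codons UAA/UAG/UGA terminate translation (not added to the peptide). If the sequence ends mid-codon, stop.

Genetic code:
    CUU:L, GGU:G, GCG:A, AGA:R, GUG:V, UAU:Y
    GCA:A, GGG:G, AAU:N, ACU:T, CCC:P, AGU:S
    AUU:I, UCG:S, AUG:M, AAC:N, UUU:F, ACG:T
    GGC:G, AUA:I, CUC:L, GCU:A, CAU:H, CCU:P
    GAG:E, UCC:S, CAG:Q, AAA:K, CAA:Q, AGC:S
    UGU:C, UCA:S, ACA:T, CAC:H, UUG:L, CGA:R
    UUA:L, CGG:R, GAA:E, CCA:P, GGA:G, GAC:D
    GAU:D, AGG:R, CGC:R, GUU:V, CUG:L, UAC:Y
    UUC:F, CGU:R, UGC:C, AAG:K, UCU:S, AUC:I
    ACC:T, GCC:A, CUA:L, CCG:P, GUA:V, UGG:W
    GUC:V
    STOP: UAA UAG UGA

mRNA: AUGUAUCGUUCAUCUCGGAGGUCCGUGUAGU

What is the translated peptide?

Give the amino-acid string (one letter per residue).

start AUG at pos 0
pos 0: AUG -> M; peptide=M
pos 3: UAU -> Y; peptide=MY
pos 6: CGU -> R; peptide=MYR
pos 9: UCA -> S; peptide=MYRS
pos 12: UCU -> S; peptide=MYRSS
pos 15: CGG -> R; peptide=MYRSSR
pos 18: AGG -> R; peptide=MYRSSRR
pos 21: UCC -> S; peptide=MYRSSRRS
pos 24: GUG -> V; peptide=MYRSSRRSV
pos 27: UAG -> STOP

Answer: MYRSSRRSV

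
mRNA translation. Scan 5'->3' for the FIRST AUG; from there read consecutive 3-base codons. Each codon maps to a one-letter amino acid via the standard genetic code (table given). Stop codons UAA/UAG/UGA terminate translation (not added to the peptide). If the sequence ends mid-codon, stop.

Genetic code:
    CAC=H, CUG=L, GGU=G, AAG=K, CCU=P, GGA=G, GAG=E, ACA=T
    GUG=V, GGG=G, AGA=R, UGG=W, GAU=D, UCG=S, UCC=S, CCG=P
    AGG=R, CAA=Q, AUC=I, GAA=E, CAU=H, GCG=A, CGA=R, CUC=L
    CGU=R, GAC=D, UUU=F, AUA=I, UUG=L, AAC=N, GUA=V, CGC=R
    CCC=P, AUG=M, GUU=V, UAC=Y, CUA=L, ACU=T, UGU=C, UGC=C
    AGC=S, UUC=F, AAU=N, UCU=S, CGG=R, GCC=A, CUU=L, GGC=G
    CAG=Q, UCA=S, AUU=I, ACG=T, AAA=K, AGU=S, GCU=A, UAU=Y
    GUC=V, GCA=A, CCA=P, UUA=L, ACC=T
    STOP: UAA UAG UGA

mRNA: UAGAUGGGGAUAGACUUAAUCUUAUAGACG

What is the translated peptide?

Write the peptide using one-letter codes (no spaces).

start AUG at pos 3
pos 3: AUG -> M; peptide=M
pos 6: GGG -> G; peptide=MG
pos 9: AUA -> I; peptide=MGI
pos 12: GAC -> D; peptide=MGID
pos 15: UUA -> L; peptide=MGIDL
pos 18: AUC -> I; peptide=MGIDLI
pos 21: UUA -> L; peptide=MGIDLIL
pos 24: UAG -> STOP

Answer: MGIDLIL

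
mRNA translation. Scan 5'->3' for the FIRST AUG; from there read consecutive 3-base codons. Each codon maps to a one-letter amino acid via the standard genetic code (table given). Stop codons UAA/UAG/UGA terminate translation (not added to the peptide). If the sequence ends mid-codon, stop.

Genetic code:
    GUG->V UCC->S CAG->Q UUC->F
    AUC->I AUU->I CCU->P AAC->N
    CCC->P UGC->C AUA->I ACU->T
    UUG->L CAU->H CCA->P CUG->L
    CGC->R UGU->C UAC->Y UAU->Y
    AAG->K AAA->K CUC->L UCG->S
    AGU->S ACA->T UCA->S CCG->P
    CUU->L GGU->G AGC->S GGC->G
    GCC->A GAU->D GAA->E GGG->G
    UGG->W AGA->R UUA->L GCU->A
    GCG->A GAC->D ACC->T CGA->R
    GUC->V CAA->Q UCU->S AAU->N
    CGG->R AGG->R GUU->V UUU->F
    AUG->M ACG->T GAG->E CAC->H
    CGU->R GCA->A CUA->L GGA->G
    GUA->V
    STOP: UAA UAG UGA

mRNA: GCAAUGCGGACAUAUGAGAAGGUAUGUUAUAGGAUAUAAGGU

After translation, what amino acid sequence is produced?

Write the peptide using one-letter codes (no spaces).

start AUG at pos 3
pos 3: AUG -> M; peptide=M
pos 6: CGG -> R; peptide=MR
pos 9: ACA -> T; peptide=MRT
pos 12: UAU -> Y; peptide=MRTY
pos 15: GAG -> E; peptide=MRTYE
pos 18: AAG -> K; peptide=MRTYEK
pos 21: GUA -> V; peptide=MRTYEKV
pos 24: UGU -> C; peptide=MRTYEKVC
pos 27: UAU -> Y; peptide=MRTYEKVCY
pos 30: AGG -> R; peptide=MRTYEKVCYR
pos 33: AUA -> I; peptide=MRTYEKVCYRI
pos 36: UAA -> STOP

Answer: MRTYEKVCYRI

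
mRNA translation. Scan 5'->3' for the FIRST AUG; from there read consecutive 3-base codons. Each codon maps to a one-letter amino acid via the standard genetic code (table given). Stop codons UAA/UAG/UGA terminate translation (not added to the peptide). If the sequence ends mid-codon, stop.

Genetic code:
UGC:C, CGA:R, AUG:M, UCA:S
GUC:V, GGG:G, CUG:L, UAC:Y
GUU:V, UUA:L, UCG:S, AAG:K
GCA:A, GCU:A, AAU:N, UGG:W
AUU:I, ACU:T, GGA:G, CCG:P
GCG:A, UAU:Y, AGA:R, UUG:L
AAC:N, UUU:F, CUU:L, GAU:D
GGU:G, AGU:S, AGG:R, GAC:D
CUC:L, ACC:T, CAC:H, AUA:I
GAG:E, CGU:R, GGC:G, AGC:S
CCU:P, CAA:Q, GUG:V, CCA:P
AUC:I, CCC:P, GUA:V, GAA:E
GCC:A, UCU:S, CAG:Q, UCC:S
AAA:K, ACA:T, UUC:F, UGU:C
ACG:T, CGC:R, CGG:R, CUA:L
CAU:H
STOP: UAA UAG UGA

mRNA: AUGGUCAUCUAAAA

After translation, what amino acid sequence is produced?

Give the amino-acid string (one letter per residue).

start AUG at pos 0
pos 0: AUG -> M; peptide=M
pos 3: GUC -> V; peptide=MV
pos 6: AUC -> I; peptide=MVI
pos 9: UAA -> STOP

Answer: MVI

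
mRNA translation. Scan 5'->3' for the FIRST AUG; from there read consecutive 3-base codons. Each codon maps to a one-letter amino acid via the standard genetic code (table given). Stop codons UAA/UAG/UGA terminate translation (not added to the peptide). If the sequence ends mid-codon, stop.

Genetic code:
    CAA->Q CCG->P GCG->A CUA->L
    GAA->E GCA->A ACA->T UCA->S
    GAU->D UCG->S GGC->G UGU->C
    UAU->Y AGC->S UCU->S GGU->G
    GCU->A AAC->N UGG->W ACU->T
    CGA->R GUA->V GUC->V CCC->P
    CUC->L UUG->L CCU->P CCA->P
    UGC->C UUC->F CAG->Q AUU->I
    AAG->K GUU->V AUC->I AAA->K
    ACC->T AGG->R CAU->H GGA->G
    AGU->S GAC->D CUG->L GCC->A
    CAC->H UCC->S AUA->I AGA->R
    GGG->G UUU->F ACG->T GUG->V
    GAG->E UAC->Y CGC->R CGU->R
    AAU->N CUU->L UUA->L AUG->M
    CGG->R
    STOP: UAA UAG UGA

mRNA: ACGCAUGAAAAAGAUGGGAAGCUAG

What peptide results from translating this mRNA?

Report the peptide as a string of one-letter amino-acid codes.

start AUG at pos 4
pos 4: AUG -> M; peptide=M
pos 7: AAA -> K; peptide=MK
pos 10: AAG -> K; peptide=MKK
pos 13: AUG -> M; peptide=MKKM
pos 16: GGA -> G; peptide=MKKMG
pos 19: AGC -> S; peptide=MKKMGS
pos 22: UAG -> STOP

Answer: MKKMGS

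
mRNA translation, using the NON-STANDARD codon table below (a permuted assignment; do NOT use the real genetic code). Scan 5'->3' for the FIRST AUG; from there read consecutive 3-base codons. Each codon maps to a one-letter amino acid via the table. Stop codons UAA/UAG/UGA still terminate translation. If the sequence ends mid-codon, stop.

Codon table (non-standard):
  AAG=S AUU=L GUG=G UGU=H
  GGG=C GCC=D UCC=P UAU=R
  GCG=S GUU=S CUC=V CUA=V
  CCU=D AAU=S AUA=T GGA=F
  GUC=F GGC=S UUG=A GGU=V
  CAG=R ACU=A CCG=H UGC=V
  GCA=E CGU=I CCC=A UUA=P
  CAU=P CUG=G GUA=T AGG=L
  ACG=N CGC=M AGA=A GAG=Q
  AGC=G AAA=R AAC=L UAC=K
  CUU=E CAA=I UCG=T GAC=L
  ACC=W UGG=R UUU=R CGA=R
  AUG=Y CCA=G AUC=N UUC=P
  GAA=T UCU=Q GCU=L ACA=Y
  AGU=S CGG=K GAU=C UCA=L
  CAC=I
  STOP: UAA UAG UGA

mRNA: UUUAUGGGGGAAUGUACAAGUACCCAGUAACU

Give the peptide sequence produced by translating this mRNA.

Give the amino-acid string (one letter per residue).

start AUG at pos 3
pos 3: AUG -> Y; peptide=Y
pos 6: GGG -> C; peptide=YC
pos 9: GAA -> T; peptide=YCT
pos 12: UGU -> H; peptide=YCTH
pos 15: ACA -> Y; peptide=YCTHY
pos 18: AGU -> S; peptide=YCTHYS
pos 21: ACC -> W; peptide=YCTHYSW
pos 24: CAG -> R; peptide=YCTHYSWR
pos 27: UAA -> STOP

Answer: YCTHYSWR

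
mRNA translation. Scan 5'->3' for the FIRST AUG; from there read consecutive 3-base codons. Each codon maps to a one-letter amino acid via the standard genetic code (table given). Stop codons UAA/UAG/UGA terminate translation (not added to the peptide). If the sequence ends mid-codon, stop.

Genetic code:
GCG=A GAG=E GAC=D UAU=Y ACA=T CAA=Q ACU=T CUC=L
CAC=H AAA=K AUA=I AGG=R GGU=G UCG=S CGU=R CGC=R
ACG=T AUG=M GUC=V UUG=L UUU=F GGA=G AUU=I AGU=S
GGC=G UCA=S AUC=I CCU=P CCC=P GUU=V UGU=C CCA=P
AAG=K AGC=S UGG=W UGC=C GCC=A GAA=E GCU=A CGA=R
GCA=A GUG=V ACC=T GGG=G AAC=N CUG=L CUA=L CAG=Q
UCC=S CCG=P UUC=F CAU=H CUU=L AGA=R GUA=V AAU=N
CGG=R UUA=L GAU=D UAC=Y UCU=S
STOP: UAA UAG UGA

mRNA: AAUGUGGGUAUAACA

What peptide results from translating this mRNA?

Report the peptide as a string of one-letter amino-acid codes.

start AUG at pos 1
pos 1: AUG -> M; peptide=M
pos 4: UGG -> W; peptide=MW
pos 7: GUA -> V; peptide=MWV
pos 10: UAA -> STOP

Answer: MWV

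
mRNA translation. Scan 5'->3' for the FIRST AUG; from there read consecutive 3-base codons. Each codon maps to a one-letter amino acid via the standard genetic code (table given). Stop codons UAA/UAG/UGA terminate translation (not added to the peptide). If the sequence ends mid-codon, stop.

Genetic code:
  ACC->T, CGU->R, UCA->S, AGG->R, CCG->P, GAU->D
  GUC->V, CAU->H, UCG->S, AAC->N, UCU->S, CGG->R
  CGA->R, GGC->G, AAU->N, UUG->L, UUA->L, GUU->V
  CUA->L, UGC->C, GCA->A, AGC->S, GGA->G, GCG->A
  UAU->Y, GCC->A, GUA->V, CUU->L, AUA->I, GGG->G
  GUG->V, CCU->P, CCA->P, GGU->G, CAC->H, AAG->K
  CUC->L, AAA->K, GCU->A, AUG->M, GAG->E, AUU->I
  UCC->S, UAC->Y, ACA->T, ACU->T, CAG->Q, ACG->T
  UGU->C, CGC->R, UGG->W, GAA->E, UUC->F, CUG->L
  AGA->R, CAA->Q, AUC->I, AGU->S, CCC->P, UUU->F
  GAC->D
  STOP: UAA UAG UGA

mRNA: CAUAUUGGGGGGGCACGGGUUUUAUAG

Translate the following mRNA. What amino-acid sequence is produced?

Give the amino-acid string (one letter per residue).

Answer: (empty: no AUG start codon)

Derivation:
no AUG start codon found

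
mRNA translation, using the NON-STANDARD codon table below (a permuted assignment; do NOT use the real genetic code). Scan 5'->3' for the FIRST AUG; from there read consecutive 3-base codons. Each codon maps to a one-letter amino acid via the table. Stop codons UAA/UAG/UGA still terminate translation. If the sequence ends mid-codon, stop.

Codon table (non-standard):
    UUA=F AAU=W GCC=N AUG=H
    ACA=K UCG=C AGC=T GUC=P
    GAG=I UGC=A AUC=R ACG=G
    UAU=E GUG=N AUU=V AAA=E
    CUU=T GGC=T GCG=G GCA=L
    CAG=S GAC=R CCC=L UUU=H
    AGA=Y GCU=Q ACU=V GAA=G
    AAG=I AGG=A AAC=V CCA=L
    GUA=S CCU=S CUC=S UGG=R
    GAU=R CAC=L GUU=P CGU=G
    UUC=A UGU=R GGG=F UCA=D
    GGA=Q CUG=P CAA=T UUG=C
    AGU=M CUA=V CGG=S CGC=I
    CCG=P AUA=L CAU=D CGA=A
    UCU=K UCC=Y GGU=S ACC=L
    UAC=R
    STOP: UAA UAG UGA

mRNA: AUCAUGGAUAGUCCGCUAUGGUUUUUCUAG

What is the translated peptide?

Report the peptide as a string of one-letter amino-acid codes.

start AUG at pos 3
pos 3: AUG -> H; peptide=H
pos 6: GAU -> R; peptide=HR
pos 9: AGU -> M; peptide=HRM
pos 12: CCG -> P; peptide=HRMP
pos 15: CUA -> V; peptide=HRMPV
pos 18: UGG -> R; peptide=HRMPVR
pos 21: UUU -> H; peptide=HRMPVRH
pos 24: UUC -> A; peptide=HRMPVRHA
pos 27: UAG -> STOP

Answer: HRMPVRHA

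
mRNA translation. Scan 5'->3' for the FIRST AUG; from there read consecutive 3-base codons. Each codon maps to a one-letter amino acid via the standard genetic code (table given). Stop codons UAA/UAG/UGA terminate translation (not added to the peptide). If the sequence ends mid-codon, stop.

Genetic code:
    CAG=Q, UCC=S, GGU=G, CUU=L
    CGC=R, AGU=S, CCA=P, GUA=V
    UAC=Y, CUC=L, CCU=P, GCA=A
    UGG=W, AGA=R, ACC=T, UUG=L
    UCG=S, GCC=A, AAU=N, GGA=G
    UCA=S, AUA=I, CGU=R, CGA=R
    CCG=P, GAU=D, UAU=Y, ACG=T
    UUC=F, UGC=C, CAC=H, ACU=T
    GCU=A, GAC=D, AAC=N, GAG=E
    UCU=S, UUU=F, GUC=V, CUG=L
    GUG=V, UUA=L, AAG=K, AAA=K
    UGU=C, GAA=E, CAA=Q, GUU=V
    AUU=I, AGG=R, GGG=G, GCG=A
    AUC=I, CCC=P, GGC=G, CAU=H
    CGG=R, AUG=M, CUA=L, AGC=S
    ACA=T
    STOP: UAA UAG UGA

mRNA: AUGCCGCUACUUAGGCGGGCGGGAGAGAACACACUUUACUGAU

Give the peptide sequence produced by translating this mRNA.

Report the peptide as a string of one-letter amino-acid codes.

start AUG at pos 0
pos 0: AUG -> M; peptide=M
pos 3: CCG -> P; peptide=MP
pos 6: CUA -> L; peptide=MPL
pos 9: CUU -> L; peptide=MPLL
pos 12: AGG -> R; peptide=MPLLR
pos 15: CGG -> R; peptide=MPLLRR
pos 18: GCG -> A; peptide=MPLLRRA
pos 21: GGA -> G; peptide=MPLLRRAG
pos 24: GAG -> E; peptide=MPLLRRAGE
pos 27: AAC -> N; peptide=MPLLRRAGEN
pos 30: ACA -> T; peptide=MPLLRRAGENT
pos 33: CUU -> L; peptide=MPLLRRAGENTL
pos 36: UAC -> Y; peptide=MPLLRRAGENTLY
pos 39: UGA -> STOP

Answer: MPLLRRAGENTLY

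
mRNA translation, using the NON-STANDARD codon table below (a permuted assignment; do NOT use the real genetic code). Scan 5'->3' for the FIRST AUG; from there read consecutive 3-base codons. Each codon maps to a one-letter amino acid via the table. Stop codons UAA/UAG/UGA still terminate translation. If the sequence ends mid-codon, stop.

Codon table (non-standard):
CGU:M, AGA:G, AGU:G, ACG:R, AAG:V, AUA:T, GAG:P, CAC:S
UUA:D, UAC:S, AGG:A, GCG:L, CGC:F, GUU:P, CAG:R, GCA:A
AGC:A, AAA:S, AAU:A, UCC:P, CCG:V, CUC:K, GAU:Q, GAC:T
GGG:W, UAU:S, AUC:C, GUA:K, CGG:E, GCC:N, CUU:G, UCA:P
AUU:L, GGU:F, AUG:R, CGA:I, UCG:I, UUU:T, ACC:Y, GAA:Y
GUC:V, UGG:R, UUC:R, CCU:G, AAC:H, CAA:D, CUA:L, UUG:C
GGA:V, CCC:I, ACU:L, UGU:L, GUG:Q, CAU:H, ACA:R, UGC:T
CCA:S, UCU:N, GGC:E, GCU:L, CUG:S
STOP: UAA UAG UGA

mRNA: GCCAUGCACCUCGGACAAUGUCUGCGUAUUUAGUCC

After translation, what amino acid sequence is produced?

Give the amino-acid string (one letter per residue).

Answer: RSKVDLSML

Derivation:
start AUG at pos 3
pos 3: AUG -> R; peptide=R
pos 6: CAC -> S; peptide=RS
pos 9: CUC -> K; peptide=RSK
pos 12: GGA -> V; peptide=RSKV
pos 15: CAA -> D; peptide=RSKVD
pos 18: UGU -> L; peptide=RSKVDL
pos 21: CUG -> S; peptide=RSKVDLS
pos 24: CGU -> M; peptide=RSKVDLSM
pos 27: AUU -> L; peptide=RSKVDLSML
pos 30: UAG -> STOP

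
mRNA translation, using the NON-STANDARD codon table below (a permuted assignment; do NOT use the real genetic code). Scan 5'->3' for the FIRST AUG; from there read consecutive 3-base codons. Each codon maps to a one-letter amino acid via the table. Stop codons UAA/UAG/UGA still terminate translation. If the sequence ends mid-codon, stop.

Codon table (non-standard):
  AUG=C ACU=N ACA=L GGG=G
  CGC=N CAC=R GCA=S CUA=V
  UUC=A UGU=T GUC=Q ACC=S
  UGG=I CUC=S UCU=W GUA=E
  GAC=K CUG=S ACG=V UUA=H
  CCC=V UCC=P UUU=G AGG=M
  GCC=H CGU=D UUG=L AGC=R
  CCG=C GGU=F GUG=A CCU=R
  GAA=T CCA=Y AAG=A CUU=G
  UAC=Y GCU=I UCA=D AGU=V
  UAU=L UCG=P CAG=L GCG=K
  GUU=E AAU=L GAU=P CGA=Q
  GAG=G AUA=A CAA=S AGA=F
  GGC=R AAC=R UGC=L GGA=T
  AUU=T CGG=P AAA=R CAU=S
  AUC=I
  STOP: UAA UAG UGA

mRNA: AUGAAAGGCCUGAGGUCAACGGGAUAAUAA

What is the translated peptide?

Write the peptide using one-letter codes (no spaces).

start AUG at pos 0
pos 0: AUG -> C; peptide=C
pos 3: AAA -> R; peptide=CR
pos 6: GGC -> R; peptide=CRR
pos 9: CUG -> S; peptide=CRRS
pos 12: AGG -> M; peptide=CRRSM
pos 15: UCA -> D; peptide=CRRSMD
pos 18: ACG -> V; peptide=CRRSMDV
pos 21: GGA -> T; peptide=CRRSMDVT
pos 24: UAA -> STOP

Answer: CRRSMDVT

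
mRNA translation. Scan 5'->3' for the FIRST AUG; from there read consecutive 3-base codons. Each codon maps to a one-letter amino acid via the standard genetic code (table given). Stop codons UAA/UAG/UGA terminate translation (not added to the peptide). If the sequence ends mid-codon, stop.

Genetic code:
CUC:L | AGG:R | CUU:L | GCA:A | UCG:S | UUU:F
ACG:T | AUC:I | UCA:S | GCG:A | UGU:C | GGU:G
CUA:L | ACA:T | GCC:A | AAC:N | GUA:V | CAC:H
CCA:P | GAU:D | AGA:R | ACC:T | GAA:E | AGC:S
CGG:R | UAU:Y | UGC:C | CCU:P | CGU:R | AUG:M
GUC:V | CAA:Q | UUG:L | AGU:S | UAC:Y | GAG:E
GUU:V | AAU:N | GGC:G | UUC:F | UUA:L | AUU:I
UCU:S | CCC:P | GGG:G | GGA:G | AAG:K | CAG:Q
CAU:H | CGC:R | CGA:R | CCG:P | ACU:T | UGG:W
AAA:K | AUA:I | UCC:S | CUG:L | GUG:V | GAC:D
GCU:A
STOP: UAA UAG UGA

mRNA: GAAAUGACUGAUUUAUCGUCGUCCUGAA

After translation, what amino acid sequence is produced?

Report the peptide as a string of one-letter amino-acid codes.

Answer: MTDLSSS

Derivation:
start AUG at pos 3
pos 3: AUG -> M; peptide=M
pos 6: ACU -> T; peptide=MT
pos 9: GAU -> D; peptide=MTD
pos 12: UUA -> L; peptide=MTDL
pos 15: UCG -> S; peptide=MTDLS
pos 18: UCG -> S; peptide=MTDLSS
pos 21: UCC -> S; peptide=MTDLSSS
pos 24: UGA -> STOP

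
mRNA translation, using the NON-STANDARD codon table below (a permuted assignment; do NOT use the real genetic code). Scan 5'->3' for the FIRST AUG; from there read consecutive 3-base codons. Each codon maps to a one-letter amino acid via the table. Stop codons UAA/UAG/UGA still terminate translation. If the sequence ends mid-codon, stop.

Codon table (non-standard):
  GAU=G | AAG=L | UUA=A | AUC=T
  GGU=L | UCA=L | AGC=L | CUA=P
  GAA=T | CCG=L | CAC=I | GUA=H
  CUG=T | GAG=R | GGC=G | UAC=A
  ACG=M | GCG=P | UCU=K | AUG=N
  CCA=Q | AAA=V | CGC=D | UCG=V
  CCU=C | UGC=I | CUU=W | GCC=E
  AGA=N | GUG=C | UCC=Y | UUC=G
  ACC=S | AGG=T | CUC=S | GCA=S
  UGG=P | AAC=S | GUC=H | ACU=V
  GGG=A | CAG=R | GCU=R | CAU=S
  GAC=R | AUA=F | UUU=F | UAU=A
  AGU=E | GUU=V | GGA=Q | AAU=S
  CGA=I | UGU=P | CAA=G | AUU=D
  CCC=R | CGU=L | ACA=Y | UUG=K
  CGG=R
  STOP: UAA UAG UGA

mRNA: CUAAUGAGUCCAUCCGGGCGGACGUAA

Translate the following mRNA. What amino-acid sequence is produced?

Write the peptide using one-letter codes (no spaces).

Answer: NEQYARM

Derivation:
start AUG at pos 3
pos 3: AUG -> N; peptide=N
pos 6: AGU -> E; peptide=NE
pos 9: CCA -> Q; peptide=NEQ
pos 12: UCC -> Y; peptide=NEQY
pos 15: GGG -> A; peptide=NEQYA
pos 18: CGG -> R; peptide=NEQYAR
pos 21: ACG -> M; peptide=NEQYARM
pos 24: UAA -> STOP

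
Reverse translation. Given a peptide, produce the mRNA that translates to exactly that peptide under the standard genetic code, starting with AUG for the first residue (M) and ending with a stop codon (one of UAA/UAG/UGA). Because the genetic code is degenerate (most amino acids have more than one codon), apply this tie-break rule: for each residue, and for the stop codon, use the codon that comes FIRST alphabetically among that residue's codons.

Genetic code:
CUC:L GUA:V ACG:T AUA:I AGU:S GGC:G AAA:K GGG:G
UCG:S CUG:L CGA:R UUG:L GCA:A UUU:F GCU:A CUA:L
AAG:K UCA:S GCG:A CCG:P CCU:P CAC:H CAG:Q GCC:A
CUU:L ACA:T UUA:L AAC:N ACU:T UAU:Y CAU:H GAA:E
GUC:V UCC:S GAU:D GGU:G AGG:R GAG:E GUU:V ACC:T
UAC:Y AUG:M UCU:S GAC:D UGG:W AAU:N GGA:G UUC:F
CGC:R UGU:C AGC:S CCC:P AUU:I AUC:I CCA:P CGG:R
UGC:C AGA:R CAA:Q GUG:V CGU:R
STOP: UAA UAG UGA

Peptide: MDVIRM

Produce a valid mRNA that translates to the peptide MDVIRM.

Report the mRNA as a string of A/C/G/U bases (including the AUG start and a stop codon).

residue 1: M -> AUG (start codon)
residue 2: D codons sorted = GAC,GAU -> pick first = GAC
residue 3: V codons sorted = GUA,GUC,GUG,GUU -> pick first = GUA
residue 4: I codons sorted = AUA,AUC,AUU -> pick first = AUA
residue 5: R codons sorted = AGA,AGG,CGA,CGC,CGG,CGU -> pick first = AGA
residue 6: M -> AUG (only codon)
terminator: stop codons sorted = UAA,UAG,UGA -> pick first = UAA

Answer: mRNA: AUGGACGUAAUAAGAAUGUAA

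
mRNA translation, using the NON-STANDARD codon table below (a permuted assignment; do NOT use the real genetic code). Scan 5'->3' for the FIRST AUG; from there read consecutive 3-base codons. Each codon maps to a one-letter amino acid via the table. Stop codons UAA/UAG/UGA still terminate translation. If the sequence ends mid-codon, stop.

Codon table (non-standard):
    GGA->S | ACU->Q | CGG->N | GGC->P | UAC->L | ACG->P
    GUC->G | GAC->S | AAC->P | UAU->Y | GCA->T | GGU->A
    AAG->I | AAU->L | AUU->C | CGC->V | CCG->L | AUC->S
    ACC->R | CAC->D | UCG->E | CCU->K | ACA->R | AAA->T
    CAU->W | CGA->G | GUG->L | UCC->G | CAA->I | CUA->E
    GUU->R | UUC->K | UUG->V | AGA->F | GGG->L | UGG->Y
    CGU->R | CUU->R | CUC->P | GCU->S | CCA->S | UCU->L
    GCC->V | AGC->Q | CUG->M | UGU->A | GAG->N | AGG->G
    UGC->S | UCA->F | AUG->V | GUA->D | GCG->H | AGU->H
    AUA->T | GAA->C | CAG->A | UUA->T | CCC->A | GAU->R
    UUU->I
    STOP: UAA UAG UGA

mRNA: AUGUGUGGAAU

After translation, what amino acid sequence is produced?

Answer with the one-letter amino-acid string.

start AUG at pos 0
pos 0: AUG -> V; peptide=V
pos 3: UGU -> A; peptide=VA
pos 6: GGA -> S; peptide=VAS
pos 9: only 2 nt remain (<3), stop (end of mRNA)

Answer: VAS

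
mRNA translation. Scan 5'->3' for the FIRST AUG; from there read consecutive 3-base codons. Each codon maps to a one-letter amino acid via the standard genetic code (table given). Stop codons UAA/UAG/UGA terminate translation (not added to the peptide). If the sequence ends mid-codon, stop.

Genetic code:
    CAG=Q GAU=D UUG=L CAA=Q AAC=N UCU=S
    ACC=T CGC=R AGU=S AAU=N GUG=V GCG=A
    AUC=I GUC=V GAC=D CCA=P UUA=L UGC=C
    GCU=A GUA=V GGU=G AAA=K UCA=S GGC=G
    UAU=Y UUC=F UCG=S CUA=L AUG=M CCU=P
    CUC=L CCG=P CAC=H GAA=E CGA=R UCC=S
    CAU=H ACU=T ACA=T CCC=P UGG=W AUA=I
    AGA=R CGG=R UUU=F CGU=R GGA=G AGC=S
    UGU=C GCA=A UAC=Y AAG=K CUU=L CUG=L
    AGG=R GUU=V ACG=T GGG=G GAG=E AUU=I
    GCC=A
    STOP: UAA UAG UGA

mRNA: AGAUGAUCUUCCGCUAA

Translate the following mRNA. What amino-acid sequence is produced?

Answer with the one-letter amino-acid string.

start AUG at pos 2
pos 2: AUG -> M; peptide=M
pos 5: AUC -> I; peptide=MI
pos 8: UUC -> F; peptide=MIF
pos 11: CGC -> R; peptide=MIFR
pos 14: UAA -> STOP

Answer: MIFR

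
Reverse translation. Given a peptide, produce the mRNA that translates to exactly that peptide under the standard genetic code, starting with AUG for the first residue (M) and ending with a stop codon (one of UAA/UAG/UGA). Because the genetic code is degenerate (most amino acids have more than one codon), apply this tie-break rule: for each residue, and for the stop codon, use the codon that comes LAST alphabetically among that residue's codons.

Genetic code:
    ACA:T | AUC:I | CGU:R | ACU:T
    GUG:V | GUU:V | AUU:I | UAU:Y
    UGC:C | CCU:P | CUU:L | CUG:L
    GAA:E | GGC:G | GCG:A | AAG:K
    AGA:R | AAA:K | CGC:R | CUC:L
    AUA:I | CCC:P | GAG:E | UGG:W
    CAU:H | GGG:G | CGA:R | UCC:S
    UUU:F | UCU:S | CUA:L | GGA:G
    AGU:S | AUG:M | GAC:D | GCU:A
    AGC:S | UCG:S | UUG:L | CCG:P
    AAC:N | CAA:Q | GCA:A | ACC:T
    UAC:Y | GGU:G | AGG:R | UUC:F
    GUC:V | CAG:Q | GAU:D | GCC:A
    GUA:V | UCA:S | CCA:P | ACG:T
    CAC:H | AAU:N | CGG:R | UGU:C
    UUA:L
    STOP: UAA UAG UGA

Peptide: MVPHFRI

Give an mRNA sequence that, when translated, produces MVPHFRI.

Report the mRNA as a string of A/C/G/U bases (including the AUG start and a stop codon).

residue 1: M -> AUG (start codon)
residue 2: V codons sorted = GUA,GUC,GUG,GUU -> pick last = GUU
residue 3: P codons sorted = CCA,CCC,CCG,CCU -> pick last = CCU
residue 4: H codons sorted = CAC,CAU -> pick last = CAU
residue 5: F codons sorted = UUC,UUU -> pick last = UUU
residue 6: R codons sorted = AGA,AGG,CGA,CGC,CGG,CGU -> pick last = CGU
residue 7: I codons sorted = AUA,AUC,AUU -> pick last = AUU
terminator: stop codons sorted = UAA,UAG,UGA -> pick last = UGA

Answer: mRNA: AUGGUUCCUCAUUUUCGUAUUUGA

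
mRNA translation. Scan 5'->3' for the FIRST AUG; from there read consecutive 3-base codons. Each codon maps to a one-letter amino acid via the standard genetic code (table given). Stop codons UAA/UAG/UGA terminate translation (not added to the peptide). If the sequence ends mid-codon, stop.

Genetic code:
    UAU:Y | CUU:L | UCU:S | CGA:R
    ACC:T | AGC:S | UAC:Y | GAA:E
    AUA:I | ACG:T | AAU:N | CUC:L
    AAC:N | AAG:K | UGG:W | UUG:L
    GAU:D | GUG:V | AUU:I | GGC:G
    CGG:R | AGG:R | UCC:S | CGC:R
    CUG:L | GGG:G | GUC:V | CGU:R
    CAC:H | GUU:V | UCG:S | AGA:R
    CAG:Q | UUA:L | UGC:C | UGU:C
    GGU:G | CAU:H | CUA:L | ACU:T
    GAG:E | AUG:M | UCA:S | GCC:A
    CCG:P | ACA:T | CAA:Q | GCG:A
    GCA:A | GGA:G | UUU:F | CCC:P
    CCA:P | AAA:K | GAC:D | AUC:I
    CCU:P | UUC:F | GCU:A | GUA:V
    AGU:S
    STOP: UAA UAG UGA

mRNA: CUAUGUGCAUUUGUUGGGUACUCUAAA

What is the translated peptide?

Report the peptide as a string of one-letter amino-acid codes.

start AUG at pos 2
pos 2: AUG -> M; peptide=M
pos 5: UGC -> C; peptide=MC
pos 8: AUU -> I; peptide=MCI
pos 11: UGU -> C; peptide=MCIC
pos 14: UGG -> W; peptide=MCICW
pos 17: GUA -> V; peptide=MCICWV
pos 20: CUC -> L; peptide=MCICWVL
pos 23: UAA -> STOP

Answer: MCICWVL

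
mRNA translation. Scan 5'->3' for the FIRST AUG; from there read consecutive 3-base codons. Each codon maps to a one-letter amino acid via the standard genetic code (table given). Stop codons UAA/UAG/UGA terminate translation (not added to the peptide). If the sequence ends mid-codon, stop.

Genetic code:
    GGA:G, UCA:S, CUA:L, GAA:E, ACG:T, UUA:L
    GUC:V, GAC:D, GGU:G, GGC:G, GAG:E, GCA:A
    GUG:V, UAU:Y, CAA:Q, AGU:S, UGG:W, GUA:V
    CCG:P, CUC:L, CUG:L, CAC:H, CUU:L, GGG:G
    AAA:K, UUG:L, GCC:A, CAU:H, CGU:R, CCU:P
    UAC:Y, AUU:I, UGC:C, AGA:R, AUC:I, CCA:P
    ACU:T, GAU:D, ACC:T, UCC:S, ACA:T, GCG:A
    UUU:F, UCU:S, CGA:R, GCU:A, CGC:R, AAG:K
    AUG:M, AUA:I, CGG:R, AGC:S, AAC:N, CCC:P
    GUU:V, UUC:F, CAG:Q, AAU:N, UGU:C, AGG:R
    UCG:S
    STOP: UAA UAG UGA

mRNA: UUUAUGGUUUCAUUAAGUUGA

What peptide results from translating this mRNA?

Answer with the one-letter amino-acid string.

start AUG at pos 3
pos 3: AUG -> M; peptide=M
pos 6: GUU -> V; peptide=MV
pos 9: UCA -> S; peptide=MVS
pos 12: UUA -> L; peptide=MVSL
pos 15: AGU -> S; peptide=MVSLS
pos 18: UGA -> STOP

Answer: MVSLS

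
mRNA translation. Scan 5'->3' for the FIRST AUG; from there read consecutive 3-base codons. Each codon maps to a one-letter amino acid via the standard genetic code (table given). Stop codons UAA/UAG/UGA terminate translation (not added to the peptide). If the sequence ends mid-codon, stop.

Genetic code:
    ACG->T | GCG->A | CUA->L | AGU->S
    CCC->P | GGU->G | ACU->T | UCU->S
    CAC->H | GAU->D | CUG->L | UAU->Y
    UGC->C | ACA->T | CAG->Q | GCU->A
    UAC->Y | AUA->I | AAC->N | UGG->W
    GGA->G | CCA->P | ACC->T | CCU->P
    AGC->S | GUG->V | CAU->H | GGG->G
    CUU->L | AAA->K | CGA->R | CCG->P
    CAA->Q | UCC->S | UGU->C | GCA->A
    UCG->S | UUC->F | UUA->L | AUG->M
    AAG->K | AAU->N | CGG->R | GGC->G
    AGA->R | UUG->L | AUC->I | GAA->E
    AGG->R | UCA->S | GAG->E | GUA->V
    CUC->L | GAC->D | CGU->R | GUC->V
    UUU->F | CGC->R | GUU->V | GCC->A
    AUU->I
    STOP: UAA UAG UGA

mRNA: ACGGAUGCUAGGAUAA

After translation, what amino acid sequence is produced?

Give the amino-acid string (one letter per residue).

start AUG at pos 4
pos 4: AUG -> M; peptide=M
pos 7: CUA -> L; peptide=ML
pos 10: GGA -> G; peptide=MLG
pos 13: UAA -> STOP

Answer: MLG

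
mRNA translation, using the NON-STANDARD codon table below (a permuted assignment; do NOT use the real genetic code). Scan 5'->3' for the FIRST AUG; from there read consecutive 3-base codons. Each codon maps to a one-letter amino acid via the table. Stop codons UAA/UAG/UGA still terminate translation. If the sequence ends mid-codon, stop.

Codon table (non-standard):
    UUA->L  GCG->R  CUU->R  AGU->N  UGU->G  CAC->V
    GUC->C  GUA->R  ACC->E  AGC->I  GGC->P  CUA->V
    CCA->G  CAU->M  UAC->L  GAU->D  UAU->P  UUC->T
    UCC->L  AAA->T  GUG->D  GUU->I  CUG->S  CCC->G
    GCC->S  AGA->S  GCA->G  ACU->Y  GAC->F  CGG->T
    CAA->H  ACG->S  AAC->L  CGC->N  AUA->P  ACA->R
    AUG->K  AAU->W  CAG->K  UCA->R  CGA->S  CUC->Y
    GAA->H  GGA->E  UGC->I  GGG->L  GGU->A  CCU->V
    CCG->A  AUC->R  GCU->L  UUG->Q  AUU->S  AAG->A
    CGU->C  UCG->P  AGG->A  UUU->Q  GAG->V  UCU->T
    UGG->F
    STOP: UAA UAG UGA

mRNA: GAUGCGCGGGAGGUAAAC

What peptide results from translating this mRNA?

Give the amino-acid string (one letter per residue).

start AUG at pos 1
pos 1: AUG -> K; peptide=K
pos 4: CGC -> N; peptide=KN
pos 7: GGG -> L; peptide=KNL
pos 10: AGG -> A; peptide=KNLA
pos 13: UAA -> STOP

Answer: KNLA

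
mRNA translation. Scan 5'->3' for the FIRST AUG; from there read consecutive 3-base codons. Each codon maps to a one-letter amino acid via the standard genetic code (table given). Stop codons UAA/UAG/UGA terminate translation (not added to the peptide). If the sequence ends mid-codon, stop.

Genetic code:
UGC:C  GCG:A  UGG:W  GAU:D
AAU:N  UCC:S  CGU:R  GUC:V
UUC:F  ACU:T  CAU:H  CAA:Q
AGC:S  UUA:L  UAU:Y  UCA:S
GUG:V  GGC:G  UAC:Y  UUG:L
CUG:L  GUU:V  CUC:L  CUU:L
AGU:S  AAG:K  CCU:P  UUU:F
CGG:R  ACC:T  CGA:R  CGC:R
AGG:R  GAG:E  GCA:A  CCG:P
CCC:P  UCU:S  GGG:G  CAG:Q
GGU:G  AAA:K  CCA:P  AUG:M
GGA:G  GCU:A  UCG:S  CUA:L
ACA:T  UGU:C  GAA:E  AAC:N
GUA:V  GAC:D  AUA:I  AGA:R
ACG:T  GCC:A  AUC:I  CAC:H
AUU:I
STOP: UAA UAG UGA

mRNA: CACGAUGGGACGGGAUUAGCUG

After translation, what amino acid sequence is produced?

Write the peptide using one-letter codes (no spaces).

start AUG at pos 4
pos 4: AUG -> M; peptide=M
pos 7: GGA -> G; peptide=MG
pos 10: CGG -> R; peptide=MGR
pos 13: GAU -> D; peptide=MGRD
pos 16: UAG -> STOP

Answer: MGRD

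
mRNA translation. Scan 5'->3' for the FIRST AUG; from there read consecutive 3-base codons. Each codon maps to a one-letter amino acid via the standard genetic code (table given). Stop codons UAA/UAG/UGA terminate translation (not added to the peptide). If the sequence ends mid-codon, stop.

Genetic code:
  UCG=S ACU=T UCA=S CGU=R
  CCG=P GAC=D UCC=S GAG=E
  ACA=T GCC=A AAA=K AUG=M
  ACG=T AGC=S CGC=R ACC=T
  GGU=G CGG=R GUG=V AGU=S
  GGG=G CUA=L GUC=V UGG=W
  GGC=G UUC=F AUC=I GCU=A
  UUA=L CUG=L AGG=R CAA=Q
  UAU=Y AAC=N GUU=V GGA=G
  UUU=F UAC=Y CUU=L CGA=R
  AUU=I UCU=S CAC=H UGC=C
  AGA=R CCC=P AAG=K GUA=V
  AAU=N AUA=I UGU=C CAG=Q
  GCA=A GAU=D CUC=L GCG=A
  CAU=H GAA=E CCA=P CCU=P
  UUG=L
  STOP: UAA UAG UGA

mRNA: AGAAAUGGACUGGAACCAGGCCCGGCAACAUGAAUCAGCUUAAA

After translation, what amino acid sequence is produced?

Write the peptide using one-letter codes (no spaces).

Answer: MDWNQARQHESA

Derivation:
start AUG at pos 4
pos 4: AUG -> M; peptide=M
pos 7: GAC -> D; peptide=MD
pos 10: UGG -> W; peptide=MDW
pos 13: AAC -> N; peptide=MDWN
pos 16: CAG -> Q; peptide=MDWNQ
pos 19: GCC -> A; peptide=MDWNQA
pos 22: CGG -> R; peptide=MDWNQAR
pos 25: CAA -> Q; peptide=MDWNQARQ
pos 28: CAU -> H; peptide=MDWNQARQH
pos 31: GAA -> E; peptide=MDWNQARQHE
pos 34: UCA -> S; peptide=MDWNQARQHES
pos 37: GCU -> A; peptide=MDWNQARQHESA
pos 40: UAA -> STOP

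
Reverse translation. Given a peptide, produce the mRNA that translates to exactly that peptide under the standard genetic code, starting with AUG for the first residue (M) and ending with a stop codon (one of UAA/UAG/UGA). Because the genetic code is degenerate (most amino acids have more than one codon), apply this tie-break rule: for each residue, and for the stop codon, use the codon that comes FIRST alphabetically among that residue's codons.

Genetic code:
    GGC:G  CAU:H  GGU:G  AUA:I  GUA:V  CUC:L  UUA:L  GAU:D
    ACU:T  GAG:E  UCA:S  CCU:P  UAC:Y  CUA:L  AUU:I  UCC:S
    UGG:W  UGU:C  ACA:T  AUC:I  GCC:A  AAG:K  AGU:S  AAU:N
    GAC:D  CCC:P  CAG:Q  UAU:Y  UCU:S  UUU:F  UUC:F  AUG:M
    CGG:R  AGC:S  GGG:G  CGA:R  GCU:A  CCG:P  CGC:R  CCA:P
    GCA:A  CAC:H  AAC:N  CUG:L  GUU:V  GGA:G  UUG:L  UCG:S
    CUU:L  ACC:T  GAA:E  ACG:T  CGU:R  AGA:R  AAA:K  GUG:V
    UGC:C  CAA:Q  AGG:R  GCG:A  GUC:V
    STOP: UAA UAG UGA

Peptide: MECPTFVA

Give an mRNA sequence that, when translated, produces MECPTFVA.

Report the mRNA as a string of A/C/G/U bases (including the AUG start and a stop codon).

Answer: mRNA: AUGGAAUGCCCAACAUUCGUAGCAUAA

Derivation:
residue 1: M -> AUG (start codon)
residue 2: E codons sorted = GAA,GAG -> pick first = GAA
residue 3: C codons sorted = UGC,UGU -> pick first = UGC
residue 4: P codons sorted = CCA,CCC,CCG,CCU -> pick first = CCA
residue 5: T codons sorted = ACA,ACC,ACG,ACU -> pick first = ACA
residue 6: F codons sorted = UUC,UUU -> pick first = UUC
residue 7: V codons sorted = GUA,GUC,GUG,GUU -> pick first = GUA
residue 8: A codons sorted = GCA,GCC,GCG,GCU -> pick first = GCA
terminator: stop codons sorted = UAA,UAG,UGA -> pick first = UAA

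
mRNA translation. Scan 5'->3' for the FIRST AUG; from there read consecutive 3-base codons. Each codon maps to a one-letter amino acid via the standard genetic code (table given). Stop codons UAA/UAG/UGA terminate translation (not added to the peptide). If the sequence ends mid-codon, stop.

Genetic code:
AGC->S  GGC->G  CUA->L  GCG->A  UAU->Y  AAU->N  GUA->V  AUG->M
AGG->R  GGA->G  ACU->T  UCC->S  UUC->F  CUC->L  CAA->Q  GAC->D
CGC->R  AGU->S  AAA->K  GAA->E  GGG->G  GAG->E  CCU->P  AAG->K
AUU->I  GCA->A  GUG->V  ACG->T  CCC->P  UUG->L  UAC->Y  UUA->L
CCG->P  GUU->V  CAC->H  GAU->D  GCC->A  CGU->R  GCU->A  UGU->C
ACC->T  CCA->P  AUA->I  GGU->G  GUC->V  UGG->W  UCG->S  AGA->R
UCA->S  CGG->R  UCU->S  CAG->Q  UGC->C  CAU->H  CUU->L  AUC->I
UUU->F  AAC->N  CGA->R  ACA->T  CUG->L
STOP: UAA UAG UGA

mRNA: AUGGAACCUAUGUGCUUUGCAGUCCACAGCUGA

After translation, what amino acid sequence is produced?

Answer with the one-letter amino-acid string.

start AUG at pos 0
pos 0: AUG -> M; peptide=M
pos 3: GAA -> E; peptide=ME
pos 6: CCU -> P; peptide=MEP
pos 9: AUG -> M; peptide=MEPM
pos 12: UGC -> C; peptide=MEPMC
pos 15: UUU -> F; peptide=MEPMCF
pos 18: GCA -> A; peptide=MEPMCFA
pos 21: GUC -> V; peptide=MEPMCFAV
pos 24: CAC -> H; peptide=MEPMCFAVH
pos 27: AGC -> S; peptide=MEPMCFAVHS
pos 30: UGA -> STOP

Answer: MEPMCFAVHS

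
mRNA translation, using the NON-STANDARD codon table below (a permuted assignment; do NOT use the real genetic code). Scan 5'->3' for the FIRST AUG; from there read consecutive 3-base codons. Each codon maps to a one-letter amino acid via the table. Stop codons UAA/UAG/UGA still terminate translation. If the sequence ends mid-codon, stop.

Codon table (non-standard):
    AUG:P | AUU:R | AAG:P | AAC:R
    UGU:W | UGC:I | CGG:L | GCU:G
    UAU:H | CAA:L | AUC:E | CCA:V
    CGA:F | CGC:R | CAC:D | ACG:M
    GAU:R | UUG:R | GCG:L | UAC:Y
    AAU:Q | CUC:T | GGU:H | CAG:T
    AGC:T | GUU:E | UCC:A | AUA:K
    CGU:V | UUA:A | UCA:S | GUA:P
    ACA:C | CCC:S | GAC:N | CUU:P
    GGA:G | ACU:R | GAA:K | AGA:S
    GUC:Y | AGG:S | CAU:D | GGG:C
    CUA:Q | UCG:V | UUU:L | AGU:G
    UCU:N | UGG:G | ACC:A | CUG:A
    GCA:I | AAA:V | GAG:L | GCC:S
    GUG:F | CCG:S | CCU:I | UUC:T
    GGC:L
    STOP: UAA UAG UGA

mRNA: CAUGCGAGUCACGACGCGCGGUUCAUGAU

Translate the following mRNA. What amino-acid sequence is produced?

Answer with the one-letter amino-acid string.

start AUG at pos 1
pos 1: AUG -> P; peptide=P
pos 4: CGA -> F; peptide=PF
pos 7: GUC -> Y; peptide=PFY
pos 10: ACG -> M; peptide=PFYM
pos 13: ACG -> M; peptide=PFYMM
pos 16: CGC -> R; peptide=PFYMMR
pos 19: GGU -> H; peptide=PFYMMRH
pos 22: UCA -> S; peptide=PFYMMRHS
pos 25: UGA -> STOP

Answer: PFYMMRHS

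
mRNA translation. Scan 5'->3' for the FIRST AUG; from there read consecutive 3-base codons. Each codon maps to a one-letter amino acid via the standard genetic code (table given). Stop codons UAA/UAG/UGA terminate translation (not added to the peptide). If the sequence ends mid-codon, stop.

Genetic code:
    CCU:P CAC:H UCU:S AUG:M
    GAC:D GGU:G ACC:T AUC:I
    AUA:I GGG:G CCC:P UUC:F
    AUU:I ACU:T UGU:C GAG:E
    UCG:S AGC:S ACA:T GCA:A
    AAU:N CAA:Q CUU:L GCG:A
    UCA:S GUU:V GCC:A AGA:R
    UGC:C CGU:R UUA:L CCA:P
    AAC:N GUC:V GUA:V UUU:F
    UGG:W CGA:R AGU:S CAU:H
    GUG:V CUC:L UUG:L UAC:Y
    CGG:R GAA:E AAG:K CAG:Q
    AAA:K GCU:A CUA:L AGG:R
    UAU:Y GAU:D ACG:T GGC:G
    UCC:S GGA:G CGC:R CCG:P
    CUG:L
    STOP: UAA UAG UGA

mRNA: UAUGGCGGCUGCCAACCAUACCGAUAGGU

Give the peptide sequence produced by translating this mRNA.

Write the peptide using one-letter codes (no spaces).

Answer: MAAANHTDR

Derivation:
start AUG at pos 1
pos 1: AUG -> M; peptide=M
pos 4: GCG -> A; peptide=MA
pos 7: GCU -> A; peptide=MAA
pos 10: GCC -> A; peptide=MAAA
pos 13: AAC -> N; peptide=MAAAN
pos 16: CAU -> H; peptide=MAAANH
pos 19: ACC -> T; peptide=MAAANHT
pos 22: GAU -> D; peptide=MAAANHTD
pos 25: AGG -> R; peptide=MAAANHTDR
pos 28: only 1 nt remain (<3), stop (end of mRNA)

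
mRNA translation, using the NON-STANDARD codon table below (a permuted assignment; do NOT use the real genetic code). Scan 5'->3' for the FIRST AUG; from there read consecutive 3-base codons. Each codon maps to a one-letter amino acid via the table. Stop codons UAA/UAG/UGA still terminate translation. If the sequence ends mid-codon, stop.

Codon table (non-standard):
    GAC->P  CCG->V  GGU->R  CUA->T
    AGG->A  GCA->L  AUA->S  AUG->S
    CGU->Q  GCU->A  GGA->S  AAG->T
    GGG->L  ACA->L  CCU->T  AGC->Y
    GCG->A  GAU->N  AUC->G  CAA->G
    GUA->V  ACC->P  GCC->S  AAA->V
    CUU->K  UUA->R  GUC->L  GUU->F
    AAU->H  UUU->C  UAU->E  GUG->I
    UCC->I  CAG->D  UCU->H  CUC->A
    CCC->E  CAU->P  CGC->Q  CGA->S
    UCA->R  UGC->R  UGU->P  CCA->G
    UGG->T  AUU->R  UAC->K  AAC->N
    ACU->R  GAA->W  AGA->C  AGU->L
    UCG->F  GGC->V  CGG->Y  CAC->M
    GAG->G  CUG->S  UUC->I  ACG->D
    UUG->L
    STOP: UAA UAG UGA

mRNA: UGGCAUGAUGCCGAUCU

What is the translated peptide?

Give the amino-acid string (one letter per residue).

start AUG at pos 4
pos 4: AUG -> S; peptide=S
pos 7: AUG -> S; peptide=SS
pos 10: CCG -> V; peptide=SSV
pos 13: AUC -> G; peptide=SSVG
pos 16: only 1 nt remain (<3), stop (end of mRNA)

Answer: SSVG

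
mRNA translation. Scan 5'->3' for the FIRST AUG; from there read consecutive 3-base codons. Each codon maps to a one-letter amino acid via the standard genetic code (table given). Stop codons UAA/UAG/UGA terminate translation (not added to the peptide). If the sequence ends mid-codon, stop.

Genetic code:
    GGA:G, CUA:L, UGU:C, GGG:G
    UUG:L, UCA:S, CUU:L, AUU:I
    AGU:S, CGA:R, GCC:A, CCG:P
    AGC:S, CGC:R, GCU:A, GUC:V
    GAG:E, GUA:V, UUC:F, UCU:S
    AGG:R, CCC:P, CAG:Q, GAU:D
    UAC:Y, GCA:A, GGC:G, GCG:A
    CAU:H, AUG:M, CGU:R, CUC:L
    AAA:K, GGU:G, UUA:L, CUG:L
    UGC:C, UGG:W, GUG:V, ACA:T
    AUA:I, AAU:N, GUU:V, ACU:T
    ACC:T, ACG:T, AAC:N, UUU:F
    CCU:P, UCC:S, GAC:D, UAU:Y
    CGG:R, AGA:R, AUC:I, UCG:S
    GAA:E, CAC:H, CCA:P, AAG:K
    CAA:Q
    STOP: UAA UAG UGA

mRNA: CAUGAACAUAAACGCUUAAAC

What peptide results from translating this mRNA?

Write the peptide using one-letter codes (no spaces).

Answer: MNINA

Derivation:
start AUG at pos 1
pos 1: AUG -> M; peptide=M
pos 4: AAC -> N; peptide=MN
pos 7: AUA -> I; peptide=MNI
pos 10: AAC -> N; peptide=MNIN
pos 13: GCU -> A; peptide=MNINA
pos 16: UAA -> STOP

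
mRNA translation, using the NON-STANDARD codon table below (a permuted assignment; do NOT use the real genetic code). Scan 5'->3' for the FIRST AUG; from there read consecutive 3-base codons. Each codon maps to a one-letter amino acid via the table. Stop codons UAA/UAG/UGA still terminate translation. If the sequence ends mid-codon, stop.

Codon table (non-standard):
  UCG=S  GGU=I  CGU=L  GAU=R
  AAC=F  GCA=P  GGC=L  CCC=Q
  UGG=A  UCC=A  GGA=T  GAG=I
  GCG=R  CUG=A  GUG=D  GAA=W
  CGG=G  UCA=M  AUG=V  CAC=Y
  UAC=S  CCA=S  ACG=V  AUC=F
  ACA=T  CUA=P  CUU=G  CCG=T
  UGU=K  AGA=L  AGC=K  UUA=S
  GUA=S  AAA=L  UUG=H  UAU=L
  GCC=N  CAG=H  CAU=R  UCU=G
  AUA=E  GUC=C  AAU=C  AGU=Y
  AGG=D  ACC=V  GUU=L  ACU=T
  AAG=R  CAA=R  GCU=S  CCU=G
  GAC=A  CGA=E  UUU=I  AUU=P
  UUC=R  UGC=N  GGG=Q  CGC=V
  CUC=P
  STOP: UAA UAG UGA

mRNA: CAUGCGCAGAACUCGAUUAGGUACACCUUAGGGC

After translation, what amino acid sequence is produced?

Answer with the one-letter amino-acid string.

start AUG at pos 1
pos 1: AUG -> V; peptide=V
pos 4: CGC -> V; peptide=VV
pos 7: AGA -> L; peptide=VVL
pos 10: ACU -> T; peptide=VVLT
pos 13: CGA -> E; peptide=VVLTE
pos 16: UUA -> S; peptide=VVLTES
pos 19: GGU -> I; peptide=VVLTESI
pos 22: ACA -> T; peptide=VVLTESIT
pos 25: CCU -> G; peptide=VVLTESITG
pos 28: UAG -> STOP

Answer: VVLTESITG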